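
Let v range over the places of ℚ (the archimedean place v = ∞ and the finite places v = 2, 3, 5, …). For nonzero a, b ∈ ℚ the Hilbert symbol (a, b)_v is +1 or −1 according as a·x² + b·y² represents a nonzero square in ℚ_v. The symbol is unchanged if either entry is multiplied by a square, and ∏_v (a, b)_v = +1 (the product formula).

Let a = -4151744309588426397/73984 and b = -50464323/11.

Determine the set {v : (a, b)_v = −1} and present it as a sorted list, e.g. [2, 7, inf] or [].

[2, 3, 7, 13, 19, 23, 47, inf]

Mod squares: a ≡ -253, b ≡ -61678617. Check v ∈ {∞, 2, 3, 7, 11, 13, 17, 19, 23, 47}.
v=19: a=19^2·(≡15), b=19^1·(≡8) mod 19; (15|19)=-1, (8|19)=-1; (−1)^{2·1·9}·(-1)^1·(-1)^2 = -1.
v=13: a=13^0·(≡11), b=13^1·(≡3) mod 13; (11|13)=-1, (3|13)=+1; (−1)^{0·1·6}·(-1)^1·(+1)^0 = -1.
v=∞: -253 < 0 and -61678617 < 0  ⇒  (a,b)_∞ = -1.
v=17: a=17^-2·(≡4), b=17^0·(≡13) mod 17; (4|17)=+1, (13|17)=+1; (−1)^{-2·0·8}·(+1)^0·(+1)^-2 = +1.
v=23: a=23^3·(≡8), b=23^1·(≡9) mod 23; (8|23)=+1, (9|23)=+1; (−1)^{3·1·11}·(+1)^1·(+1)^3 = -1.
v=2: v_2(a)=-8, v_2(b)=0; units ≡ 3, 7 (mod 8); ε·ε+αω+βω = 1·1+-8·0+0·1 ≡ 1  ⇒  (a,b)_2 = -1.
v=47: a=47^2·(≡43), b=47^1·(≡39) mod 47; (43|47)=-1, (39|47)=-1; (−1)^{2·1·23}·(-1)^1·(-1)^2 = -1.
v=11: a=11^3·(≡6), b=11^-1·(≡3) mod 11; (6|11)=-1, (3|11)=+1; (−1)^{3·-1·5}·(-1)^-1·(+1)^3 = +1.
v=3: a=3^8·(≡2), b=3^3·(≡1) mod 3; (2|3)=-1, (1|3)=+1; (−1)^{8·3·1}·(-1)^3·(+1)^8 = -1.
v=7: a=7^2·(≡3), b=7^1·(≡5) mod 7; (3|7)=-1, (5|7)=-1; (−1)^{2·1·3}·(-1)^1·(-1)^2 = -1.
Ram(-253, -61678617) = {2, 3, 7, 13, 19, 23, 47, ∞}; no ℚ_2-point on the conic.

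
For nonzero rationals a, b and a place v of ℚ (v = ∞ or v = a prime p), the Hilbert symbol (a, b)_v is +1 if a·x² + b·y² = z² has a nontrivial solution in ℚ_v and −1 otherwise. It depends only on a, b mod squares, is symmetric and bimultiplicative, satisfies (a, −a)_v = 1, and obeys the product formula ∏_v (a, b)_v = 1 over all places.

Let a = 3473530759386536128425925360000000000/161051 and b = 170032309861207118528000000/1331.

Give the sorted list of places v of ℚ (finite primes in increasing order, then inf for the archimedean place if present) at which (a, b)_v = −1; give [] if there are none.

Mod squares: a ≡ 36146, b ≡ 2233. Check v ∈ {∞, 2, 5, 7, 11, 29, 31, 53}.
v=31: a=31^3·(≡25), b=31^2·(≡14) mod 31; (25|31)=+1, (14|31)=+1; (−1)^{3·2·15}·(+1)^2·(+1)^3 = +1.
v=∞: 36146 > 0 and 2233 > 0  ⇒  (a,b)_∞ = +1.
v=5: a=5^10·(≡4), b=5^6·(≡2) mod 5; (4|5)=+1, (2|5)=-1; (−1)^{10·6·2}·(+1)^6·(-1)^10 = +1.
v=53: a=53^3·(≡24), b=53^2·(≡9) mod 53; (24|53)=+1, (9|53)=+1; (−1)^{3·2·26}·(+1)^2·(+1)^3 = +1.
v=29: a=29^4·(≡15), b=29^3·(≡15) mod 29; (15|29)=-1, (15|29)=-1; (−1)^{4·3·14}·(-1)^3·(-1)^4 = -1.
v=2: v_2(a)=13, v_2(b)=12; units ≡ 1, 1 (mod 8); ε·ε+αω+βω = 0·0+13·0+12·0 ≡ 0  ⇒  (a,b)_2 = +1.
v=11: a=11^-5·(≡2), b=11^-3·(≡5) mod 11; (2|11)=-1, (5|11)=+1; (−1)^{-5·-3·5}·(-1)^-3·(+1)^-5 = +1.
v=7: a=7^12·(≡5), b=7^9·(≡4) mod 7; (5|7)=-1, (4|7)=+1; (−1)^{12·9·3}·(-1)^9·(+1)^12 = -1.
Ram(36146, 2233) = {7, 29}; no ℚ_7-point on the conic.

[7, 29]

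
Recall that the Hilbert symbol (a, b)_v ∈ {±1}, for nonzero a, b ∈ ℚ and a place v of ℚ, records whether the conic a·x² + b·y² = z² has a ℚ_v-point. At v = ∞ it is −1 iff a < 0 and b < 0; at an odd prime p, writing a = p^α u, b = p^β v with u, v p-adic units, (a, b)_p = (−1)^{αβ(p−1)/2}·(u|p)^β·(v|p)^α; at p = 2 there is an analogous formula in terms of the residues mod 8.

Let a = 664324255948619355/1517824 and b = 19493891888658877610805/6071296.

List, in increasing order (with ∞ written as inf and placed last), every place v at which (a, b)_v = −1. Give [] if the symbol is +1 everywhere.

Mod squares: a ≡ 7395, b ≡ 410205. Check v ∈ {∞, 2, 3, 5, 7, 11, 17, 19, 23, 29, 41}.
v=17: a=17^1·(≡7), b=17^0·(≡11) mod 17; (7|17)=-1, (11|17)=-1; (−1)^{1·0·8}·(-1)^0·(-1)^1 = -1.
v=11: a=11^-2·(≡3), b=11^-2·(≡1) mod 11; (3|11)=+1, (1|11)=+1; (−1)^{-2·-2·5}·(+1)^-2·(+1)^-2 = +1.
v=3: a=3^1·(≡2), b=3^1·(≡1) mod 3; (2|3)=-1, (1|3)=+1; (−1)^{1·1·1}·(-1)^1·(+1)^1 = +1.
v=41: a=41^2·(≡34), b=41^3·(≡36) mod 41; (34|41)=-1, (36|41)=+1; (−1)^{2·3·20}·(-1)^3·(+1)^2 = -1.
v=23: a=23^6·(≡2), b=23^9·(≡10) mod 23; (2|23)=+1, (10|23)=-1; (−1)^{6·9·11}·(+1)^9·(-1)^6 = +1.
v=29: a=29^1·(≡6), b=29^1·(≡5) mod 29; (6|29)=+1, (5|29)=+1; (−1)^{1·1·14}·(+1)^1·(+1)^1 = +1.
v=7: a=7^-2·(≡5), b=7^-2·(≡6) mod 7; (5|7)=-1, (6|7)=-1; (−1)^{-2·-2·3}·(-1)^-2·(-1)^-2 = +1.
v=5: a=5^1·(≡4), b=5^1·(≡1) mod 5; (4|5)=+1, (1|5)=+1; (−1)^{1·1·2}·(+1)^1·(+1)^1 = +1.
v=19: a=19^2·(≡6), b=19^2·(≡8) mod 19; (6|19)=+1, (8|19)=-1; (−1)^{2·2·9}·(+1)^2·(-1)^2 = +1.
v=∞: 7395 > 0 and 410205 > 0  ⇒  (a,b)_∞ = +1.
v=2: v_2(a)=-8, v_2(b)=-10; units ≡ 3, 5 (mod 8); ε·ε+αω+βω = 1·0+-8·1+-10·1 ≡ 0  ⇒  (a,b)_2 = +1.
(7395, 410205 / ℚ) ramifies at {17, 41}: a division algebra.

[17, 41]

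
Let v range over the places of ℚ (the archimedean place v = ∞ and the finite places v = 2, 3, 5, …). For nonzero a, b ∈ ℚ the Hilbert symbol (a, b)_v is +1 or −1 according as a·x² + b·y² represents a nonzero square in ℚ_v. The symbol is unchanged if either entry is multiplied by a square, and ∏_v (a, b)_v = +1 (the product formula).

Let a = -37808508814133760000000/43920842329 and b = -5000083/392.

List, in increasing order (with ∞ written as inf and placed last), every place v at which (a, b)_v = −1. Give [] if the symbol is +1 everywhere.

Mod squares: a ≡ -10, b ≡ -86. Check v ∈ {∞, 2, 3, 5, 7, 11, 13, 31, 43, 47}.
v=7: a=7^-6·(≡1), b=7^-2·(≡3) mod 7; (1|7)=+1, (3|7)=-1; (−1)^{-6·-2·3}·(+1)^-2·(-1)^-6 = +1.
v=∞: -10 < 0 and -86 < 0  ⇒  (a,b)_∞ = -1.
v=11: a=11^0·(≡1), b=11^2·(≡10) mod 11; (1|11)=+1, (10|11)=-1; (−1)^{0·2·5}·(+1)^2·(-1)^0 = +1.
v=13: a=13^-2·(≡12), b=13^0·(≡8) mod 13; (12|13)=+1, (8|13)=-1; (−1)^{-2·0·6}·(+1)^0·(-1)^-2 = +1.
v=5: a=5^7·(≡3), b=5^0·(≡1) mod 5; (3|5)=-1, (1|5)=+1; (−1)^{7·0·2}·(-1)^0·(+1)^7 = +1.
v=3: a=3^2·(≡2), b=3^0·(≡1) mod 3; (2|3)=-1, (1|3)=+1; (−1)^{2·0·1}·(-1)^0·(+1)^2 = +1.
v=31: a=31^6·(≡11), b=31^2·(≡8) mod 31; (11|31)=-1, (8|31)=+1; (−1)^{6·2·15}·(-1)^2·(+1)^6 = +1.
v=43: a=43^2·(≡28), b=43^1·(≡24) mod 43; (28|43)=-1, (24|43)=+1; (−1)^{2·1·21}·(-1)^1·(+1)^2 = -1.
v=2: v_2(a)=15, v_2(b)=-3; units ≡ 3, 5 (mod 8); ε·ε+αω+βω = 1·0+15·1+-3·1 ≡ 0  ⇒  (a,b)_2 = +1.
v=47: a=47^-2·(≡7), b=47^0·(≡36) mod 47; (7|47)=+1, (36|47)=+1; (−1)^{-2·0·23}·(+1)^0·(+1)^-2 = +1.
Ram(-10, -86) = {43, ∞}; no ℚ_43-point on the conic.

[43, inf]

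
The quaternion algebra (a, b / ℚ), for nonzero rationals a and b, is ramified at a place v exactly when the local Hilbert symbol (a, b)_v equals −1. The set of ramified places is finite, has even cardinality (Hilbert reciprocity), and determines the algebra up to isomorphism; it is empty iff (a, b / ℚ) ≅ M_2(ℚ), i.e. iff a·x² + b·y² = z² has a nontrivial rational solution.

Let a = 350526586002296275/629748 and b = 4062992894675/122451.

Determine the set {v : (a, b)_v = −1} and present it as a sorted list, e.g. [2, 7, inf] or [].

Mod squares: a ≡ 12456087, b ≡ 2398377. Check v ∈ {∞, 2, 3, 5, 7, 11, 13, 17, 23, 31, 37, 41}.
v=13: a=13^4·(≡5), b=13^4·(≡7) mod 13; (5|13)=-1, (7|13)=-1; (−1)^{4·4·6}·(-1)^4·(-1)^4 = +1.
v=7: a=7^-3·(≡6), b=7^-4·(≡4) mod 7; (6|7)=-1, (4|7)=+1; (−1)^{-3·-4·3}·(-1)^-4·(+1)^-3 = +1.
v=11: a=11^4·(≡8), b=11^2·(≡3) mod 11; (8|11)=-1, (3|11)=+1; (−1)^{4·2·5}·(-1)^2·(+1)^4 = +1.
v=∞: 12456087 > 0 and 2398377 > 0  ⇒  (a,b)_∞ = +1.
v=2: v_2(a)=-2, v_2(b)=0; units ≡ 7, 1 (mod 8); ε·ε+αω+βω = 1·0+-2·0+0·0 ≡ 0  ⇒  (a,b)_2 = +1.
v=17: a=17^-1·(≡10), b=17^-1·(≡1) mod 17; (10|17)=-1, (1|17)=+1; (−1)^{-1·-1·8}·(-1)^-1·(+1)^-1 = -1.
v=37: a=37^1·(≡3), b=37^1·(≡1) mod 37; (3|37)=+1, (1|37)=+1; (−1)^{1·1·18}·(+1)^1·(+1)^1 = +1.
v=41: a=41^1·(≡26), b=41^1·(≡9) mod 41; (26|41)=-1, (9|41)=+1; (−1)^{1·1·20}·(-1)^1·(+1)^1 = -1.
v=31: a=31^2·(≡25), b=31^1·(≡12) mod 31; (25|31)=+1, (12|31)=-1; (−1)^{2·1·15}·(+1)^1·(-1)^2 = +1.
v=5: a=5^2·(≡2), b=5^2·(≡2) mod 5; (2|5)=-1, (2|5)=-1; (−1)^{2·2·2}·(-1)^2·(-1)^2 = +1.
v=3: a=3^-3·(≡2), b=3^-1·(≡1) mod 3; (2|3)=-1, (1|3)=+1; (−1)^{-3·-1·1}·(-1)^-1·(+1)^-3 = +1.
v=23: a=23^1·(≡5), b=23^0·(≡3) mod 23; (5|23)=-1, (3|23)=+1; (−1)^{1·0·11}·(-1)^0·(+1)^1 = +1.
Ram(12456087, 2398377) = {17, 41}; no ℚ_17-point on the conic.

[17, 41]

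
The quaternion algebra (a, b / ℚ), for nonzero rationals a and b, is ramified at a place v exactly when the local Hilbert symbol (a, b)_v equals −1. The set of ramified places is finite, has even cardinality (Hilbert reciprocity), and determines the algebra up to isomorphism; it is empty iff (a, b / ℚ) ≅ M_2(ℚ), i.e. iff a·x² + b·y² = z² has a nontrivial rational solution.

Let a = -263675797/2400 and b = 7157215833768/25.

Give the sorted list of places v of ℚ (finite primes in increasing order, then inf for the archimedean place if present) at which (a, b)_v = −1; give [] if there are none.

[2, 41]

Mod squares: a ≡ -18942, b ≡ 2380378. Check v ∈ {∞, 2, 3, 5, 7, 11, 13, 17, 29, 41}.
v=∞: -18942 < 0 and 2380378 > 0  ⇒  (a,b)_∞ = +1.
v=11: a=11^1·(≡1), b=11^1·(≡10) mod 11; (1|11)=+1, (10|11)=-1; (−1)^{1·1·5}·(+1)^1·(-1)^1 = +1.
v=2: v_2(a)=-5, v_2(b)=3; units ≡ 1, 5 (mod 8); ε·ε+αω+βω = 0·0+-5·1+3·0 ≡ 1  ⇒  (a,b)_2 = -1.
v=5: a=5^-2·(≡3), b=5^-2·(≡3) mod 5; (3|5)=-1, (3|5)=-1; (−1)^{-2·-2·2}·(-1)^-2·(-1)^-2 = +1.
v=7: a=7^1·(≡5), b=7^1·(≡1) mod 7; (5|7)=-1, (1|7)=+1; (−1)^{1·1·3}·(-1)^1·(+1)^1 = +1.
v=17: a=17^4·(≡13), b=17^4·(≡1) mod 17; (13|17)=+1, (1|17)=+1; (−1)^{4·4·8}·(+1)^4·(+1)^4 = +1.
v=13: a=13^0·(≡12), b=13^1·(≡1) mod 13; (12|13)=+1, (1|13)=+1; (−1)^{0·1·6}·(+1)^1·(+1)^0 = +1.
v=29: a=29^0·(≡16), b=29^1·(≡8) mod 29; (16|29)=+1, (8|29)=-1; (−1)^{0·1·14}·(+1)^1·(-1)^0 = +1.
v=3: a=3^-1·(≡1), b=3^2·(≡1) mod 3; (1|3)=+1, (1|3)=+1; (−1)^{-1·2·1}·(+1)^2·(+1)^-1 = +1.
v=41: a=41^1·(≡27), b=41^1·(≡23) mod 41; (27|41)=-1, (23|41)=+1; (−1)^{1·1·20}·(-1)^1·(+1)^1 = -1.
|Ram(-18942, 2380378)| = 2, even; anisotropic at {2, 41}.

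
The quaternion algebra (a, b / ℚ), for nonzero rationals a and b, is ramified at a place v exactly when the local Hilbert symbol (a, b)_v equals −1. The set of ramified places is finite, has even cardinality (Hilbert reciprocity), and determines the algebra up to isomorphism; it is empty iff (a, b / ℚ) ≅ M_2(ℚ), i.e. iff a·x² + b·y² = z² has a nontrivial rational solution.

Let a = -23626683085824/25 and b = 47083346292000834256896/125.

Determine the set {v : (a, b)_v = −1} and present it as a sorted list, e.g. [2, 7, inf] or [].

[3, 13]

(a, b) ≡ (-4669, 3705) mod (ℚ^×)²; places V = {2, 3, 5, 7, 13, 19, 23, 29, ∞}.
(a,b)_5: α=-2, u≡1; β=-3, v≡1 (mod 5); (1|5)=+1, (1|5)=+1; sign (−1)^0·+1^-3·+1^-2 = +1.
(a,b)_29: α=1, u≡4; β=2, v≡13 (mod 29); (4|29)=+1, (13|29)=+1; sign (−1)^0·+1^2·+1^1 = +1.
(a,b)_3: α=4, u≡2; β=7, v≡2 (mod 3); (2|3)=-1, (2|3)=-1; sign (−1)^0·-1^7·-1^4 = -1.
(a,b)_19: α=2, u≡4; β=3, v≡5 (mod 19); (4|19)=+1, (5|19)=+1; sign (−1)^0·+1^3·+1^2 = +1.
(a,b)_2: α=10, β=16; u≡3, v≡1 (mod 8); ε(u)ε(v)=1·0, αω(v)=10·0, βω(u)=16·1; sum ≡ 0  ⇒  +1.
(a,b)_7: α=1, u≡5; β=2, v≡4 (mod 7); (5|7)=-1, (4|7)=+1; sign (−1)^0·-1^2·+1^1 = +1.
(a,b)_∞: sgn(-4669)=−, sgn(3705)=+, so +1.
(a,b)_13: α=2, u≡2; β=3, v≡10 (mod 13); (2|13)=-1, (10|13)=+1; sign (−1)^0·-1^3·+1^2 = -1.
(a,b)_23: α=1, u≡18; β=2, v≡3 (mod 23); (18|23)=+1, (3|23)=+1; sign (−1)^0·+1^2·+1^1 = +1.
|Ram(-4669, 3705)| = 2, even; anisotropic at {3, 13}.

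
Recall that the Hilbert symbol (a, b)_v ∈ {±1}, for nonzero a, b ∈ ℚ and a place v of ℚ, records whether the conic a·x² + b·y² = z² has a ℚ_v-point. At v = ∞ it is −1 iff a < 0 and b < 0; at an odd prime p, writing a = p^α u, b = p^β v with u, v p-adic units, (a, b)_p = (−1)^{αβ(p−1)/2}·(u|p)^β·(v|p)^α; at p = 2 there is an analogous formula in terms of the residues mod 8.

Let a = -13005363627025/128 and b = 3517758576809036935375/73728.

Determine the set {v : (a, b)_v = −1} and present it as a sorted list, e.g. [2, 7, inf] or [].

Mod squares: a ≡ -2, b ≡ 15470. Check v ∈ {∞, 2, 3, 5, 7, 11, 13, 17, 19, 29}.
v=11: a=11^2·(≡3), b=11^4·(≡1) mod 11; (3|11)=+1, (1|11)=+1; (−1)^{2·4·5}·(+1)^4·(+1)^2 = +1.
v=5: a=5^2·(≡3), b=5^3·(≡1) mod 5; (3|5)=-1, (1|5)=+1; (−1)^{2·3·2}·(-1)^3·(+1)^2 = -1.
v=13: a=13^0·(≡8), b=13^1·(≡7) mod 13; (8|13)=-1, (7|13)=-1; (−1)^{0·1·6}·(-1)^1·(-1)^0 = -1.
v=29: a=29^2·(≡21), b=29^2·(≡7) mod 29; (21|29)=-1, (7|29)=+1; (−1)^{2·2·14}·(-1)^2·(+1)^2 = +1.
v=19: a=19^2·(≡5), b=19^2·(≡4) mod 19; (5|19)=+1, (4|19)=+1; (−1)^{2·2·9}·(+1)^2·(+1)^2 = +1.
v=2: v_2(a)=-7, v_2(b)=-13; units ≡ 7, 7 (mod 8); ε·ε+αω+βω = 1·1+-7·0+-13·0 ≡ 1  ⇒  (a,b)_2 = -1.
v=17: a=17^2·(≡8), b=17^5·(≡2) mod 17; (8|17)=+1, (2|17)=+1; (−1)^{2·5·8}·(+1)^5·(+1)^2 = +1.
v=7: a=7^2·(≡3), b=7^3·(≡6) mod 7; (3|7)=-1, (6|7)=-1; (−1)^{2·3·3}·(-1)^3·(-1)^2 = -1.
v=∞: -2 < 0 and 15470 > 0  ⇒  (a,b)_∞ = +1.
v=3: a=3^0·(≡1), b=3^-2·(≡2) mod 3; (1|3)=+1, (2|3)=-1; (−1)^{0·-2·1}·(+1)^-2·(-1)^0 = +1.
Ram(-2, 15470) = {2, 5, 7, 13}; no ℚ_2-point on the conic.

[2, 5, 7, 13]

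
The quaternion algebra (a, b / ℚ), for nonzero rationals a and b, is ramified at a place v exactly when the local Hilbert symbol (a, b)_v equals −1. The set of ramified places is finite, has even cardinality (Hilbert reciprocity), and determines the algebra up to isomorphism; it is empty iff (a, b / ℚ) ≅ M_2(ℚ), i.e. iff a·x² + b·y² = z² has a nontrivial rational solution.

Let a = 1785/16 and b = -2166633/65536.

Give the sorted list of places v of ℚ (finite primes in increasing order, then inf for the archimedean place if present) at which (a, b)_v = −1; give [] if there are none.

[5, 17]

Mod squares: a ≡ 1785, b ≡ -17. Check v ∈ {∞, 2, 3, 5, 7, 17}.
v=3: a=3^1·(≡1), b=3^2·(≡1) mod 3; (1|3)=+1, (1|3)=+1; (−1)^{1·2·1}·(+1)^2·(+1)^1 = +1.
v=2: v_2(a)=-4, v_2(b)=-16; units ≡ 1, 7 (mod 8); ε·ε+αω+βω = 0·1+-4·0+-16·0 ≡ 0  ⇒  (a,b)_2 = +1.
v=∞: 1785 > 0 and -17 < 0  ⇒  (a,b)_∞ = +1.
v=5: a=5^1·(≡2), b=5^0·(≡2) mod 5; (2|5)=-1, (2|5)=-1; (−1)^{1·0·2}·(-1)^0·(-1)^1 = -1.
v=17: a=17^1·(≡14), b=17^3·(≡1) mod 17; (14|17)=-1, (1|17)=+1; (−1)^{1·3·8}·(-1)^3·(+1)^1 = -1.
v=7: a=7^1·(≡5), b=7^2·(≡1) mod 7; (5|7)=-1, (1|7)=+1; (−1)^{1·2·3}·(-1)^2·(+1)^1 = +1.
(1785, -17 / ℚ) ramifies at {5, 17}: a division algebra.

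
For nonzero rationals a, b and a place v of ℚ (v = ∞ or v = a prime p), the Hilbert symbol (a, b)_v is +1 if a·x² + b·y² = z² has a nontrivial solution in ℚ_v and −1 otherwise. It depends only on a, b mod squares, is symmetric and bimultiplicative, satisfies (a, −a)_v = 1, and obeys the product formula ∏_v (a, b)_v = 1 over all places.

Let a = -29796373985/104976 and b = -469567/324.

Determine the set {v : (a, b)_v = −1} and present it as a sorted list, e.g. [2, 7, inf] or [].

Mod squares: a ≡ -185, b ≡ -7. Check v ∈ {∞, 2, 3, 5, 7, 37}.
v=37: a=37^3·(≡29), b=37^2·(≡34) mod 37; (29|37)=-1, (34|37)=+1; (−1)^{3·2·18}·(-1)^2·(+1)^3 = +1.
v=∞: -185 < 0 and -7 < 0  ⇒  (a,b)_∞ = -1.
v=5: a=5^1·(≡3), b=5^0·(≡2) mod 5; (3|5)=-1, (2|5)=-1; (−1)^{1·0·2}·(-1)^0·(-1)^1 = -1.
v=7: a=7^6·(≡4), b=7^3·(≡5) mod 7; (4|7)=+1, (5|7)=-1; (−1)^{6·3·3}·(+1)^3·(-1)^6 = +1.
v=2: v_2(a)=-4, v_2(b)=-2; units ≡ 7, 1 (mod 8); ε·ε+αω+βω = 1·0+-4·0+-2·0 ≡ 0  ⇒  (a,b)_2 = +1.
v=3: a=3^-8·(≡1), b=3^-4·(≡2) mod 3; (1|3)=+1, (2|3)=-1; (−1)^{-8·-4·1}·(+1)^-4·(-1)^-8 = +1.
Ram(-185, -7) = {5, ∞}; no ℚ_5-point on the conic.

[5, inf]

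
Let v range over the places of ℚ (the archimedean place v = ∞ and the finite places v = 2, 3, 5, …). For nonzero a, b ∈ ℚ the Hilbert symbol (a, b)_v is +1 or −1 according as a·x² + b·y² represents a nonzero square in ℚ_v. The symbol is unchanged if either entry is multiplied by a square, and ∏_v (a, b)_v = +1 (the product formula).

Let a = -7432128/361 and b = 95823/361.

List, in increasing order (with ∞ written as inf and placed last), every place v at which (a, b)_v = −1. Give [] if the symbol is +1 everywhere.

Mod squares: a ≡ -12903, b ≡ 7. Check v ∈ {∞, 2, 3, 7, 11, 13, 17, 19, 23}.
v=2: v_2(a)=6, v_2(b)=0; units ≡ 1, 7 (mod 8); ε·ε+αω+βω = 0·1+6·0+0·0 ≡ 0  ⇒  (a,b)_2 = +1.
v=7: a=7^0·(≡6), b=7^1·(≡1) mod 7; (6|7)=-1, (1|7)=+1; (−1)^{0·1·3}·(-1)^1·(+1)^0 = -1.
v=19: a=19^-2·(≡7), b=19^-2·(≡6) mod 19; (7|19)=+1, (6|19)=+1; (−1)^{-2·-2·9}·(+1)^-2·(+1)^-2 = +1.
v=11: a=11^1·(≡3), b=11^0·(≡10) mod 11; (3|11)=+1, (10|11)=-1; (−1)^{1·0·5}·(+1)^0·(-1)^1 = -1.
v=3: a=3^3·(≡1), b=3^4·(≡1) mod 3; (1|3)=+1, (1|3)=+1; (−1)^{3·4·1}·(+1)^4·(+1)^3 = +1.
v=∞: -12903 < 0 and 7 > 0  ⇒  (a,b)_∞ = +1.
v=23: a=23^1·(≡21), b=23^0·(≡19) mod 23; (21|23)=-1, (19|23)=-1; (−1)^{1·0·11}·(-1)^0·(-1)^1 = -1.
v=17: a=17^1·(≡14), b=17^0·(≡7) mod 17; (14|17)=-1, (7|17)=-1; (−1)^{1·0·8}·(-1)^0·(-1)^1 = -1.
v=13: a=13^0·(≡5), b=13^2·(≡6) mod 13; (5|13)=-1, (6|13)=-1; (−1)^{0·2·6}·(-1)^2·(-1)^0 = +1.
Ram(-12903, 7) = {7, 11, 17, 23}; no ℚ_7-point on the conic.

[7, 11, 17, 23]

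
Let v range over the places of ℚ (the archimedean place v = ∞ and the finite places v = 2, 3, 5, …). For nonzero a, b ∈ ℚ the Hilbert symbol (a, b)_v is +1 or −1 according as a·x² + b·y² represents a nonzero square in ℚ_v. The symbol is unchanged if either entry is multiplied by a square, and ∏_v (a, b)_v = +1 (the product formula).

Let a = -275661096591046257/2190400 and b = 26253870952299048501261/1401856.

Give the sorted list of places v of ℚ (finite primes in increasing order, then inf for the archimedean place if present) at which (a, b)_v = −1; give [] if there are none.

[3, 13, 17, 19]

(a, b) ≡ (-7657, 2733549) mod (ℚ^×)²; places V = {2, 3, 5, 7, 13, 17, 19, 31, 37, ∞}.
(a,b)_17: α=2, u≡14; β=3, v≡14 (mod 17); (14|17)=-1, (14|17)=-1; sign (−1)^0·-1^3·-1^2 = -1.
(a,b)_13: α=1, u≡12; β=1, v≡11 (mod 13); (12|13)=+1, (11|13)=-1; sign (−1)^0·+1^1·-1^1 = -1.
(a,b)_2: α=-6, β=-10; u≡7, v≡5 (mod 8); ε(u)ε(v)=1·0, αω(v)=-6·1, βω(u)=-10·0; sum ≡ 0  ⇒  +1.
(a,b)_∞: sgn(-7657)=−, sgn(2733549)=+, so +1.
(a,b)_5: α=-2, u≡3; β=0, v≡1 (mod 5); (3|5)=-1, (1|5)=+1; sign (−1)^0·-1^0·+1^-2 = +1.
(a,b)_19: α=1, u≡2; β=1, v≡15 (mod 19); (2|19)=-1, (15|19)=-1; sign (−1)^1·-1^1·-1^1 = -1.
(a,b)_3: α=2, u≡2; β=1, v≡2 (mod 3); (2|3)=-1, (2|3)=-1; sign (−1)^0·-1^1·-1^2 = -1.
(a,b)_37: α=-2, u≡8; β=-2, v≡10 (mod 37); (8|37)=-1, (10|37)=+1; sign (−1)^0·-1^-2·+1^-2 = +1.
(a,b)_31: α=1, u≡7; β=1, v≡24 (mod 31); (7|31)=+1, (24|31)=-1; sign (−1)^1·+1^1·-1^1 = +1.
(a,b)_7: α=12, u≡2; β=17, v≡3 (mod 7); (2|7)=+1, (3|7)=-1; sign (−1)^0·+1^17·-1^12 = +1.
(-7657, 2733549 / ℚ) ramifies at {3, 13, 17, 19}: a division algebra.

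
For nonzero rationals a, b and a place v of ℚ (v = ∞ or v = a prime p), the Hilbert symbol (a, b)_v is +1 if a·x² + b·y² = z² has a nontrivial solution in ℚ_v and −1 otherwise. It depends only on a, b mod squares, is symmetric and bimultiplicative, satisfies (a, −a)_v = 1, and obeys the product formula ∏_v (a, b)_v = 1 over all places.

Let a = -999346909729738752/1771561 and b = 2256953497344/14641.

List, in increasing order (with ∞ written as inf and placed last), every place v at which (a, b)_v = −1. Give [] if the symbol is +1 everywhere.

(a, b) ≡ (-437, 4199) mod (ℚ^×)²; places V = {2, 3, 7, 11, 13, 17, 19, 23, ∞}.
(a,b)_13: α=2, u≡11; β=1, v≡5 (mod 13); (11|13)=-1, (5|13)=-1; sign (−1)^0·-1^1·-1^2 = -1.
(a,b)_∞: sgn(-437)=−, sgn(4199)=+, so +1.
(a,b)_17: α=2, u≡11; β=1, v≡2 (mod 17); (11|17)=-1, (2|17)=+1; sign (−1)^0·-1^1·+1^2 = -1.
(a,b)_23: α=3, u≡13; β=2, v≡16 (mod 23); (13|23)=+1, (16|23)=+1; sign (−1)^0·+1^2·+1^3 = +1.
(a,b)_3: α=2, u≡1; β=4, v≡2 (mod 3); (1|3)=+1, (2|3)=-1; sign (−1)^0·+1^4·-1^2 = +1.
(a,b)_11: α=-6, u≡5; β=-4, v≡7 (mod 11); (5|11)=+1, (7|11)=-1; sign (−1)^0·+1^-4·-1^-6 = +1.
(a,b)_7: α=4, u≡1; β=2, v≡5 (mod 7); (1|7)=+1, (5|7)=-1; sign (−1)^0·+1^2·-1^4 = +1.
(a,b)_19: α=1, u≡10; β=1, v≡14 (mod 19); (10|19)=-1, (14|19)=-1; sign (−1)^1·-1^1·-1^1 = -1.
(a,b)_2: α=12, β=8; u≡3, v≡7 (mod 8); ε(u)ε(v)=1·1, αω(v)=12·0, βω(u)=8·1; sum ≡ 1  ⇒  -1.
Ram(-437, 4199) = {2, 13, 17, 19}; no ℚ_2-point on the conic.

[2, 13, 17, 19]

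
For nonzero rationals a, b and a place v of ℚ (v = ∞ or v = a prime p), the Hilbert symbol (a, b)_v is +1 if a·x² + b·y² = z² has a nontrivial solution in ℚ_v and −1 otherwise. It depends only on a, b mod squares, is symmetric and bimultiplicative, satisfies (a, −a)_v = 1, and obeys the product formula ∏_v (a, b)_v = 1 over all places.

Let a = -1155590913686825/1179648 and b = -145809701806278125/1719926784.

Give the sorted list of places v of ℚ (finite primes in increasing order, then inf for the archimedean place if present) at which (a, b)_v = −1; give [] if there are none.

Mod squares: a ≡ -14674, b ≡ -5. Check v ∈ {∞, 2, 3, 5, 7, 11, 17, 19, 23, 29}.
v=5: a=5^2·(≡4), b=5^5·(≡4) mod 5; (4|5)=+1, (4|5)=+1; (−1)^{2·5·2}·(+1)^5·(+1)^2 = +1.
v=7: a=7^2·(≡3), b=7^4·(≡1) mod 7; (3|7)=-1, (1|7)=+1; (−1)^{2·4·3}·(-1)^4·(+1)^2 = +1.
v=11: a=11^1·(≡8), b=11^2·(≡2) mod 11; (8|11)=-1, (2|11)=-1; (−1)^{1·2·5}·(-1)^2·(-1)^1 = -1.
v=∞: -14674 < 0 and -5 < 0  ⇒  (a,b)_∞ = -1.
v=3: a=3^-2·(≡2), b=3^-8·(≡1) mod 3; (2|3)=-1, (1|3)=+1; (−1)^{-2·-8·1}·(-1)^-8·(+1)^-2 = +1.
v=29: a=29^3·(≡28), b=29^2·(≡22) mod 29; (28|29)=+1, (22|29)=+1; (−1)^{3·2·14}·(+1)^2·(+1)^3 = +1.
v=23: a=23^3·(≡6), b=23^2·(≡18) mod 23; (6|23)=+1, (18|23)=+1; (−1)^{3·2·11}·(+1)^2·(+1)^3 = +1.
v=17: a=17^2·(≡10), b=17^0·(≡7) mod 17; (10|17)=-1, (7|17)=-1; (−1)^{2·0·8}·(-1)^0·(-1)^2 = +1.
v=2: v_2(a)=-17, v_2(b)=-18; units ≡ 7, 3 (mod 8); ε·ε+αω+βω = 1·1+-17·1+-18·0 ≡ 0  ⇒  (a,b)_2 = +1.
v=19: a=19^0·(≡18), b=19^2·(≡10) mod 19; (18|19)=-1, (10|19)=-1; (−1)^{0·2·9}·(-1)^2·(-1)^0 = +1.
Ram(-14674, -5) = {11, ∞}; no ℚ_11-point on the conic.

[11, inf]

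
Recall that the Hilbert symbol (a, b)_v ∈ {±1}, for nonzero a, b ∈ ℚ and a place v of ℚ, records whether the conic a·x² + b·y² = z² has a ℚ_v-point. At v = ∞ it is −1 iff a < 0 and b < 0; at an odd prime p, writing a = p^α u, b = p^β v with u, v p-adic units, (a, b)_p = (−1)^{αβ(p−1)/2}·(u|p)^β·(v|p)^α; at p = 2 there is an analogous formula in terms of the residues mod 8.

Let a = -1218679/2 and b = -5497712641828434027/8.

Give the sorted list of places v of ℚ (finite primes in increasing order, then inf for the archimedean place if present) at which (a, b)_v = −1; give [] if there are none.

[2, 11, 19, inf]

(a, b) ≡ (-49742, -10374) mod (ℚ^×)²; places V = {2, 3, 7, 11, 13, 17, 19, ∞}.
(a,b)_7: α=3, u≡5; β=5, v≡1 (mod 7); (5|7)=-1, (1|7)=+1; sign (−1)^1·-1^5·+1^3 = +1.
(a,b)_17: α=1, u≡1; β=4, v≡1 (mod 17); (1|17)=+1, (1|17)=+1; sign (−1)^0·+1^4·+1^1 = +1.
(a,b)_19: α=1, u≡11; β=3, v≡5 (mod 19); (11|19)=+1, (5|19)=+1; sign (−1)^1·+1^3·+1^1 = -1.
(a,b)_11: α=1, u≡7; β=4, v≡2 (mod 11); (7|11)=-1, (2|11)=-1; sign (−1)^0·-1^4·-1^1 = -1.
(a,b)_3: α=0, u≡1; β=1, v≡1 (mod 3); (1|3)=+1, (1|3)=+1; sign (−1)^0·+1^1·+1^0 = +1.
(a,b)_∞: sgn(-49742)=−, sgn(-10374)=−, so -1.
(a,b)_2: α=-1, β=-3; u≡1, v≡5 (mod 8); ε(u)ε(v)=0·0, αω(v)=-1·1, βω(u)=-3·0; sum ≡ 1  ⇒  -1.
(a,b)_13: α=0, u≡3; β=1, v≡6 (mod 13); (3|13)=+1, (6|13)=-1; sign (−1)^0·+1^1·-1^0 = +1.
(-49742, -10374 / ℚ) ramifies at {2, 11, 19, ∞}: a division algebra.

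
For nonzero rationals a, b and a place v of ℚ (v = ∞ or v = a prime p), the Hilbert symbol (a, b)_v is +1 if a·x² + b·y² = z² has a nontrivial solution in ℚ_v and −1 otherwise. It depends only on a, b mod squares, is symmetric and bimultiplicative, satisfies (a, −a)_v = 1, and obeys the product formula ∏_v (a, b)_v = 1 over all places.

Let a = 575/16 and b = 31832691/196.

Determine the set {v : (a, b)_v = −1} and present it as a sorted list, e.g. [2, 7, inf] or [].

(a, b) ≡ (23, 37851) mod (ℚ^×)²; places V = {2, 3, 5, 7, 11, 23, 29, 31, 37, ∞}.
(a,b)_2: α=-4, β=-2; u≡7, v≡3 (mod 8); ε(u)ε(v)=1·1, αω(v)=-4·1, βω(u)=-2·0; sum ≡ 1  ⇒  -1.
(a,b)_∞: sgn(23)=+, sgn(37851)=+, so +1.
(a,b)_29: α=0, u≡16; β=2, v≡24 (mod 29); (16|29)=+1, (24|29)=+1; sign (−1)^0·+1^2·+1^0 = +1.
(a,b)_23: α=1, u≡3; β=0, v≡2 (mod 23); (3|23)=+1, (2|23)=+1; sign (−1)^0·+1^0·+1^1 = +1.
(a,b)_5: α=2, u≡3; β=0, v≡1 (mod 5); (3|5)=-1, (1|5)=+1; sign (−1)^0·-1^0·+1^2 = +1.
(a,b)_7: α=0, u≡4; β=-2, v≡4 (mod 7); (4|7)=+1, (4|7)=+1; sign (−1)^0·+1^-2·+1^0 = +1.
(a,b)_31: α=0, u≡3; β=1, v≡11 (mod 31); (3|31)=-1, (11|31)=-1; sign (−1)^0·-1^1·-1^0 = -1.
(a,b)_37: α=0, u≡29; β=1, v≡32 (mod 37); (29|37)=-1, (32|37)=-1; sign (−1)^0·-1^1·-1^0 = -1.
(a,b)_11: α=0, u≡5; β=1, v≡5 (mod 11); (5|11)=+1, (5|11)=+1; sign (−1)^0·+1^1·+1^0 = +1.
(a,b)_3: α=0, u≡2; β=1, v≡2 (mod 3); (2|3)=-1, (2|3)=-1; sign (−1)^0·-1^1·-1^0 = -1.
(23, 37851 / ℚ) ramifies at {2, 3, 31, 37}: a division algebra.

[2, 3, 31, 37]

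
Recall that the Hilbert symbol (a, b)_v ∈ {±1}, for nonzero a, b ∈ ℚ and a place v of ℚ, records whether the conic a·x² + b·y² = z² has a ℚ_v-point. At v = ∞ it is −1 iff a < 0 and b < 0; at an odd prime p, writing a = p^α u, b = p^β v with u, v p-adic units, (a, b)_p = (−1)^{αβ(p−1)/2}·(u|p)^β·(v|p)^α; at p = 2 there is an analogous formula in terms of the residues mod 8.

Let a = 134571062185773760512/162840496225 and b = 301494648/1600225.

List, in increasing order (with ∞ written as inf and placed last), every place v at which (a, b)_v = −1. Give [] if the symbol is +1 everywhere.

Mod squares: a ≡ 1147, b ≡ 9102. Check v ∈ {∞, 2, 3, 5, 7, 11, 13, 23, 29, 31, 37, 41}.
v=11: a=11^-4·(≡5), b=11^-2·(≡5) mod 11; (5|11)=+1, (5|11)=+1; (−1)^{-4·-2·5}·(+1)^-2·(+1)^-4 = +1.
v=∞: 1147 > 0 and 9102 > 0  ⇒  (a,b)_∞ = +1.
v=29: a=29^-2·(≡9), b=29^0·(≡1) mod 29; (9|29)=+1, (1|29)=+1; (−1)^{-2·0·14}·(+1)^0·(+1)^-2 = +1.
v=37: a=37^3·(≡20), b=37^1·(≡18) mod 37; (20|37)=-1, (18|37)=-1; (−1)^{3·1·18}·(-1)^1·(-1)^3 = +1.
v=2: v_2(a)=18, v_2(b)=3; units ≡ 3, 7 (mod 8); ε·ε+αω+βω = 1·1+18·0+3·1 ≡ 0  ⇒  (a,b)_2 = +1.
v=31: a=31^1·(≡23), b=31^0·(≡5) mod 31; (23|31)=-1, (5|31)=+1; (−1)^{1·0·15}·(-1)^0·(+1)^1 = +1.
v=7: a=7^4·(≡5), b=7^2·(≡2) mod 7; (5|7)=-1, (2|7)=+1; (−1)^{4·2·3}·(-1)^2·(+1)^4 = +1.
v=5: a=5^-2·(≡3), b=5^-2·(≡2) mod 5; (3|5)=-1, (2|5)=-1; (−1)^{-2·-2·2}·(-1)^-2·(-1)^-2 = +1.
v=13: a=13^0·(≡1), b=13^2·(≡5) mod 13; (1|13)=+1, (5|13)=-1; (−1)^{0·2·6}·(+1)^2·(-1)^0 = +1.
v=3: a=3^4·(≡1), b=3^1·(≡1) mod 3; (1|3)=+1, (1|3)=+1; (−1)^{4·1·1}·(+1)^1·(+1)^4 = +1.
v=23: a=23^-2·(≡7), b=23^-2·(≡21) mod 23; (7|23)=-1, (21|23)=-1; (−1)^{-2·-2·11}·(-1)^-2·(-1)^-2 = +1.
v=41: a=41^2·(≡2), b=41^1·(≡30) mod 41; (2|41)=+1, (30|41)=-1; (−1)^{2·1·20}·(+1)^1·(-1)^2 = +1.
Ram(a, b) = ∅: the form 1147·x² + 9102·y² − z² is isotropic over every ℚ_v, so by Hasse–Minkowski it is isotropic over ℚ.

[]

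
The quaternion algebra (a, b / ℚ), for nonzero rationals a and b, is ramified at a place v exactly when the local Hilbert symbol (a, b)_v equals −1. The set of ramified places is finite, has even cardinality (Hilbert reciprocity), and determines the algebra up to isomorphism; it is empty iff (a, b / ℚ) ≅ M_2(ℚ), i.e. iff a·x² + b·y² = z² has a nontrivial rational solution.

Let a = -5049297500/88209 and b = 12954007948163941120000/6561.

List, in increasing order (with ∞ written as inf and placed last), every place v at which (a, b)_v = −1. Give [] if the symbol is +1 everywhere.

(a, b) ≡ (-11951, 23902) mod (ℚ^×)²; places V = {2, 3, 5, 7, 11, 13, 17, 19, 37, ∞}.
(a,b)_37: α=1, u≡7; β=3, v≡2 (mod 37); (7|37)=+1, (2|37)=-1; sign (−1)^0·+1^3·-1^1 = -1.
(a,b)_∞: sgn(-11951)=−, sgn(23902)=+, so +1.
(a,b)_7: α=0, u≡6; β=2, v≡1 (mod 7); (6|7)=-1, (1|7)=+1; sign (−1)^0·-1^2·+1^0 = +1.
(a,b)_5: α=4, u≡1; β=4, v≡2 (mod 5); (1|5)=+1, (2|5)=-1; sign (−1)^0·+1^4·-1^4 = +1.
(a,b)_2: α=2, β=11; u≡1, v≡7 (mod 8); ε(u)ε(v)=0·1, αω(v)=2·0, βω(u)=11·0; sum ≡ 0  ⇒  +1.
(a,b)_17: α=1, u≡7; β=3, v≡11 (mod 17); (7|17)=-1, (11|17)=-1; sign (−1)^0·-1^3·-1^1 = +1.
(a,b)_3: α=-6, u≡1; β=-8, v≡1 (mod 3); (1|3)=+1, (1|3)=+1; sign (−1)^0·+1^-8·+1^-6 = +1.
(a,b)_13: α=2, u≡9; β=0, v≡5 (mod 13); (9|13)=+1, (5|13)=-1; sign (−1)^0·+1^0·-1^2 = +1.
(a,b)_11: α=-2, u≡2; β=2, v≡6 (mod 11); (2|11)=-1, (6|11)=-1; sign (−1)^0·-1^2·-1^-2 = +1.
(a,b)_19: α=1, u≡4; β=3, v≡17 (mod 19); (4|19)=+1, (17|19)=+1; sign (−1)^1·+1^3·+1^1 = -1.
|Ram(-11951, 23902)| = 2, even; anisotropic at {19, 37}.

[19, 37]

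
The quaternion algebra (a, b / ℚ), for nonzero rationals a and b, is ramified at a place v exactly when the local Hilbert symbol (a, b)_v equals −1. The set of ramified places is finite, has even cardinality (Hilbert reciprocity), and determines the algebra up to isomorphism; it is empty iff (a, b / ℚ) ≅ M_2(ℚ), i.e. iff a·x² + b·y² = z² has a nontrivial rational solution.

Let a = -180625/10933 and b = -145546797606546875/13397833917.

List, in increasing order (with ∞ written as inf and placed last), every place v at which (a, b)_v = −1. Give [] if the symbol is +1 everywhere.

[13, inf]

(a, b) ≡ (-13, -143) mod (ℚ^×)²; places V = {2, 3, 5, 7, 11, 13, 17, 19, 29, 37, 41, ∞}.
(a,b)_11: α=0, u≡5; β=3, v≡4 (mod 11); (5|11)=+1, (4|11)=+1; sign (−1)^0·+1^3·+1^0 = +1.
(a,b)_13: α=-1, u≡4; β=-1, v≡2 (mod 13); (4|13)=+1, (2|13)=-1; sign (−1)^0·+1^-1·-1^-1 = -1.
(a,b)_∞: sgn(-13)=−, sgn(-143)=−, so -1.
(a,b)_3: α=0, u≡2; β=-6, v≡1 (mod 3); (2|3)=-1, (1|3)=+1; sign (−1)^0·-1^-6·+1^0 = +1.
(a,b)_41: α=0, u≡19; β=-2, v≡4 (mod 41); (19|41)=-1, (4|41)=+1; sign (−1)^0·-1^-2·+1^0 = +1.
(a,b)_29: α=-2, u≡28; β=-2, v≡11 (mod 29); (28|29)=+1, (11|29)=-1; sign (−1)^0·+1^-2·-1^-2 = +1.
(a,b)_17: α=2, u≡2; β=2, v≡5 (mod 17); (2|17)=+1, (5|17)=-1; sign (−1)^0·+1^2·-1^2 = +1.
(a,b)_2: α=0, β=0; u≡3, v≡1 (mod 8); ε(u)ε(v)=1·0, αω(v)=0·0, βω(u)=0·1; sum ≡ 0  ⇒  +1.
(a,b)_37: α=0, u≡19; β=2, v≡2 (mod 37); (19|37)=-1, (2|37)=-1; sign (−1)^0·-1^2·-1^0 = +1.
(a,b)_7: α=0, u≡4; β=2, v≡4 (mod 7); (4|7)=+1, (4|7)=+1; sign (−1)^0·+1^2·+1^0 = +1.
(a,b)_19: α=0, u≡1; β=2, v≡11 (mod 19); (1|19)=+1, (11|19)=+1; sign (−1)^0·+1^2·+1^0 = +1.
(a,b)_5: α=4, u≡2; β=6, v≡3 (mod 5); (2|5)=-1, (3|5)=-1; sign (−1)^0·-1^6·-1^4 = +1.
Ram(-13, -143) = {13, ∞}; no ℚ_13-point on the conic.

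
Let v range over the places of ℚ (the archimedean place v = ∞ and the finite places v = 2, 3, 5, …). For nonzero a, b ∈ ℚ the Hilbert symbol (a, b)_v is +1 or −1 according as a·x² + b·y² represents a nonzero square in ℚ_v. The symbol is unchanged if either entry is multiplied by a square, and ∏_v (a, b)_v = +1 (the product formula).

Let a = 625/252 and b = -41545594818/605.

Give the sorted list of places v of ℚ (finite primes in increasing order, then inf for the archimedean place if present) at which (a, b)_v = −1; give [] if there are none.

Mod squares: a ≡ 7, b ≡ -34410. Check v ∈ {∞, 2, 3, 5, 7, 11, 13, 31, 37}.
v=31: a=31^0·(≡9), b=31^1·(≡11) mod 31; (9|31)=+1, (11|31)=-1; (−1)^{0·1·15}·(+1)^1·(-1)^0 = +1.
v=11: a=11^0·(≡2), b=11^-2·(≡4) mod 11; (2|11)=-1, (4|11)=+1; (−1)^{0·-2·5}·(-1)^-2·(+1)^0 = +1.
v=3: a=3^-2·(≡1), b=3^7·(≡2) mod 3; (1|3)=+1, (2|3)=-1; (−1)^{-2·7·1}·(+1)^7·(-1)^-2 = +1.
v=2: v_2(a)=-2, v_2(b)=1; units ≡ 7, 3 (mod 8); ε·ε+αω+βω = 1·1+-2·1+1·0 ≡ 1  ⇒  (a,b)_2 = -1.
v=13: a=13^0·(≡8), b=13^2·(≡4) mod 13; (8|13)=-1, (4|13)=+1; (−1)^{0·2·6}·(-1)^2·(+1)^0 = +1.
v=5: a=5^4·(≡3), b=5^-1·(≡2) mod 5; (3|5)=-1, (2|5)=-1; (−1)^{4·-1·2}·(-1)^-1·(-1)^4 = -1.
v=7: a=7^-1·(≡2), b=7^2·(≡2) mod 7; (2|7)=+1, (2|7)=+1; (−1)^{-1·2·3}·(+1)^2·(+1)^-1 = +1.
v=37: a=37^0·(≡27), b=37^1·(≡14) mod 37; (27|37)=+1, (14|37)=-1; (−1)^{0·1·18}·(+1)^1·(-1)^0 = +1.
v=∞: 7 > 0 and -34410 < 0  ⇒  (a,b)_∞ = +1.
(7, -34410 / ℚ) ramifies at {2, 5}: a division algebra.

[2, 5]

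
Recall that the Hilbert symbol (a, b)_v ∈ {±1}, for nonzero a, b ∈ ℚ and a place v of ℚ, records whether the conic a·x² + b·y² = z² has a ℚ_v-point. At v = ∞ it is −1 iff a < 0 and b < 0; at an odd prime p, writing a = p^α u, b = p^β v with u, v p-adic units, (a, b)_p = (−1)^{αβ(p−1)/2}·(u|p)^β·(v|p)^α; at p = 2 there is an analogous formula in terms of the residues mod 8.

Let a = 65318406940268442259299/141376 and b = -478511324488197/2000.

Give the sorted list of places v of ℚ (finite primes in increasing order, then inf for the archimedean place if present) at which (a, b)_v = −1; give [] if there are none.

[2, 3, 7, 11, 13, 23, 29, 37]

(a, b) ≡ (3219, -370555185) mod (ℚ^×)²; places V = {2, 3, 5, 7, 11, 13, 23, 29, 37, 47, ∞}.
(a,b)_∞: sgn(3219)=+, sgn(-370555185)=−, so +1.
(a,b)_47: α=-2, u≡35; β=0, v≡25 (mod 47); (35|47)=-1, (25|47)=+1; sign (−1)^0·-1^0·+1^-2 = +1.
(a,b)_11: α=8, u≡10; β=5, v≡5 (mod 11); (10|11)=-1, (5|11)=+1; sign (−1)^0·-1^5·+1^8 = -1.
(a,b)_5: α=0, u≡4; β=-3, v≡3 (mod 5); (4|5)=+1, (3|5)=-1; sign (−1)^0·+1^-3·-1^0 = +1.
(a,b)_13: α=2, u≡5; β=1, v≡3 (mod 13); (5|13)=-1, (3|13)=+1; sign (−1)^0·-1^1·+1^2 = -1.
(a,b)_29: α=1, u≡4; β=1, v≡17 (mod 29); (4|29)=+1, (17|29)=-1; sign (−1)^0·+1^1·-1^1 = -1.
(a,b)_37: α=1, u≡20; β=1, v≡12 (mod 37); (20|37)=-1, (12|37)=+1; sign (−1)^0·-1^1·+1^1 = -1.
(a,b)_23: α=2, u≡10; β=1, v≡20 (mod 23); (10|23)=-1, (20|23)=-1; sign (−1)^0·-1^1·-1^2 = -1.
(a,b)_7: α=6, u≡3; β=3, v≡4 (mod 7); (3|7)=-1, (4|7)=+1; sign (−1)^0·-1^3·+1^6 = -1.
(a,b)_2: α=-6, β=-4; u≡3, v≡7 (mod 8); ε(u)ε(v)=1·1, αω(v)=-6·0, βω(u)=-4·1; sum ≡ 1  ⇒  -1.
(a,b)_3: α=3, u≡2; β=3, v≡2 (mod 3); (2|3)=-1, (2|3)=-1; sign (−1)^1·-1^3·-1^3 = -1.
|Ram(3219, -370555185)| = 8, even; anisotropic at {2, 3, 7, 11, 13, 23, 29, 37}.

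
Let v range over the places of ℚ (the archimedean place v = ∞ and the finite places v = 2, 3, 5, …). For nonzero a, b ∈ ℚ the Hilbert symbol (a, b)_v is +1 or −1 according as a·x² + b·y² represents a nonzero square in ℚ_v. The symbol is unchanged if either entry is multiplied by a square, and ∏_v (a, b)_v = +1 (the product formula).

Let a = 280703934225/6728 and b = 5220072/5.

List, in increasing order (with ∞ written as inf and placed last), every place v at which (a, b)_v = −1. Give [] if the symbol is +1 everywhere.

[3, 5, 11, 13]

(a, b) ≡ (2, 4290) mod (ℚ^×)²; places V = {2, 3, 5, 11, 13, 19, 29, ∞}.
(a,b)_11: α=2, u≡7; β=1, v≡9 (mod 11); (7|11)=-1, (9|11)=+1; sign (−1)^0·-1^1·+1^2 = -1.
(a,b)_19: α=2, u≡15; β=0, v≡10 (mod 19); (15|19)=-1, (10|19)=-1; sign (−1)^0·-1^0·-1^2 = +1.
(a,b)_13: α=4, u≡8; β=3, v≡2 (mod 13); (8|13)=-1, (2|13)=-1; sign (−1)^0·-1^3·-1^4 = -1.
(a,b)_2: α=-3, β=3; u≡1, v≡1 (mod 8); ε(u)ε(v)=0·0, αω(v)=-3·0, βω(u)=3·0; sum ≡ 0  ⇒  +1.
(a,b)_∞: sgn(2)=+, sgn(4290)=+, so +1.
(a,b)_5: α=2, u≡3; β=-1, v≡2 (mod 5); (3|5)=-1, (2|5)=-1; sign (−1)^0·-1^-1·-1^2 = -1.
(a,b)_3: α=2, u≡2; β=3, v≡2 (mod 3); (2|3)=-1, (2|3)=-1; sign (−1)^0·-1^3·-1^2 = -1.
(a,b)_29: α=-2, u≡10; β=0, v≡26 (mod 29); (10|29)=-1, (26|29)=-1; sign (−1)^0·-1^0·-1^-2 = +1.
(2, 4290 / ℚ) ramifies at {3, 5, 11, 13}: a division algebra.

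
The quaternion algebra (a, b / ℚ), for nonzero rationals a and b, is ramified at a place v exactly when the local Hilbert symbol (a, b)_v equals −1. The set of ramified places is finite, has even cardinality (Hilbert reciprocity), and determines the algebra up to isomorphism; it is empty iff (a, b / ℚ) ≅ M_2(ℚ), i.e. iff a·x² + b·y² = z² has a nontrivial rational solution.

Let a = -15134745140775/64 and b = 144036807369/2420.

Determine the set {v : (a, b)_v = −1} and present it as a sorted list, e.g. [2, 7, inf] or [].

[3, 7]

(a, b) ≡ (-1311, 3045) mod (ℚ^×)²; places V = {2, 3, 5, 7, 11, 13, 19, 23, 29, ∞}.
(a,b)_5: α=2, u≡1; β=-1, v≡1 (mod 5); (1|5)=+1, (1|5)=+1; sign (−1)^0·+1^-1·+1^2 = +1.
(a,b)_2: α=-6, β=-2; u≡1, v≡5 (mod 8); ε(u)ε(v)=0·0, αω(v)=-6·1, βω(u)=-2·0; sum ≡ 0  ⇒  +1.
(a,b)_29: α=2, u≡9; β=1, v≡26 (mod 29); (9|29)=+1, (26|29)=-1; sign (−1)^0·+1^1·-1^2 = +1.
(a,b)_19: α=3, u≡11; β=0, v≡1 (mod 19); (11|19)=+1, (1|19)=+1; sign (−1)^0·+1^0·+1^3 = +1.
(a,b)_7: α=0, u≡6; β=3, v≡2 (mod 7); (6|7)=-1, (2|7)=+1; sign (−1)^0·-1^3·+1^0 = -1.
(a,b)_3: α=3, u≡1; β=1, v≡1 (mod 3); (1|3)=+1, (1|3)=+1; sign (−1)^1·+1^1·+1^3 = -1.
(a,b)_∞: sgn(-1311)=−, sgn(3045)=+, so +1.
(a,b)_13: α=2, u≡8; β=6, v≡3 (mod 13); (8|13)=-1, (3|13)=+1; sign (−1)^0·-1^6·+1^2 = +1.
(a,b)_23: α=1, u≡4; β=0, v≡12 (mod 23); (4|23)=+1, (12|23)=+1; sign (−1)^0·+1^0·+1^1 = +1.
(a,b)_11: α=0, u≡9; β=-2, v≡9 (mod 11); (9|11)=+1, (9|11)=+1; sign (−1)^0·+1^-2·+1^0 = +1.
Ram(-1311, 3045) = {3, 7}; no ℚ_3-point on the conic.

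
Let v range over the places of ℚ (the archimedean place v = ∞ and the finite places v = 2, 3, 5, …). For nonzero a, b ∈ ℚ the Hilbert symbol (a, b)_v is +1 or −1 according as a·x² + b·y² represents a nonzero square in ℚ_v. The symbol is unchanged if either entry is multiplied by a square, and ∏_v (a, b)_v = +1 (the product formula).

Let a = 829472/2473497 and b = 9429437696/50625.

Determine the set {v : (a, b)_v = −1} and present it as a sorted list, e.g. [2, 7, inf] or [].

[2, 29]

(a, b) ≡ (754, 29) mod (ℚ^×)²; places V = {2, 3, 5, 7, 13, 23, 29, ∞}.
(a,b)_23: α=2, u≡12; β=2, v≡12 (mod 23); (12|23)=+1, (12|23)=+1; sign (−1)^0·+1^2·+1^2 = +1.
(a,b)_5: α=0, u≡1; β=-4, v≡1 (mod 5); (1|5)=+1, (1|5)=+1; sign (−1)^0·+1^-4·+1^0 = +1.
(a,b)_7: α=2, u≡6; β=4, v≡2 (mod 7); (6|7)=-1, (2|7)=+1; sign (−1)^0·-1^4·+1^2 = +1.
(a,b)_3: α=-8, u≡1; β=-4, v≡2 (mod 3); (1|3)=+1, (2|3)=-1; sign (−1)^0·+1^-4·-1^-8 = +1.
(a,b)_∞: sgn(754)=+, sgn(29)=+, so +1.
(a,b)_13: α=-1, u≡7; β=0, v≡1 (mod 13); (7|13)=-1, (1|13)=+1; sign (−1)^0·-1^0·+1^-1 = +1.
(a,b)_2: α=5, β=8; u≡1, v≡5 (mod 8); ε(u)ε(v)=0·0, αω(v)=5·1, βω(u)=8·0; sum ≡ 1  ⇒  -1.
(a,b)_29: α=-1, u≡18; β=1, v≡25 (mod 29); (18|29)=-1, (25|29)=+1; sign (−1)^0·-1^1·+1^-1 = -1.
Ram(754, 29) = {2, 29}; no ℚ_2-point on the conic.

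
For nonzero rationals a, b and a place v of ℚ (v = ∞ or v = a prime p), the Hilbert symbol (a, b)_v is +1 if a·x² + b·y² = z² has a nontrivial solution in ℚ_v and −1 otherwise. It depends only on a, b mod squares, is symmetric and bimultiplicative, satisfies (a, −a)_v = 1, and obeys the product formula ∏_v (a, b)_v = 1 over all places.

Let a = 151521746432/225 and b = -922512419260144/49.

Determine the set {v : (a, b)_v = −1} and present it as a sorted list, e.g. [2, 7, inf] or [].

Mod squares: a ≡ 615902, b ≡ -31. Check v ∈ {∞, 2, 3, 5, 7, 29, 31, 37, 41}.
v=∞: 615902 > 0 and -31 < 0  ⇒  (a,b)_∞ = +1.
v=5: a=5^-2·(≡3), b=5^0·(≡4) mod 5; (3|5)=-1, (4|5)=+1; (−1)^{-2·0·2}·(-1)^0·(+1)^-2 = +1.
v=37: a=37^1·(≡33), b=37^2·(≡22) mod 37; (33|37)=+1, (22|37)=-1; (−1)^{1·2·18}·(+1)^2·(-1)^1 = -1.
v=31: a=31^2·(≡25), b=31^3·(≡3) mod 31; (25|31)=+1, (3|31)=-1; (−1)^{2·3·15}·(+1)^3·(-1)^2 = +1.
v=2: v_2(a)=9, v_2(b)=4; units ≡ 7, 1 (mod 8); ε·ε+αω+βω = 1·0+9·0+4·0 ≡ 0  ⇒  (a,b)_2 = +1.
v=7: a=7^1·(≡3), b=7^-2·(≡1) mod 7; (3|7)=-1, (1|7)=+1; (−1)^{1·-2·3}·(-1)^-2·(+1)^1 = +1.
v=3: a=3^-2·(≡2), b=3^0·(≡2) mod 3; (2|3)=-1, (2|3)=-1; (−1)^{-2·0·1}·(-1)^0·(-1)^-2 = +1.
v=29: a=29^1·(≡12), b=29^2·(≡21) mod 29; (12|29)=-1, (21|29)=-1; (−1)^{1·2·14}·(-1)^2·(-1)^1 = -1.
v=41: a=41^1·(≡21), b=41^2·(≡10) mod 41; (21|41)=+1, (10|41)=+1; (−1)^{1·2·20}·(+1)^2·(+1)^1 = +1.
|Ram(615902, -31)| = 2, even; anisotropic at {29, 37}.

[29, 37]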